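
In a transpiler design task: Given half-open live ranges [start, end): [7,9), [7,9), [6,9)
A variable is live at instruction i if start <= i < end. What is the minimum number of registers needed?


Live ranges:
  Var0: [7, 9)
  Var1: [7, 9)
  Var2: [6, 9)
Sweep-line events (position, delta, active):
  pos=6 start -> active=1
  pos=7 start -> active=2
  pos=7 start -> active=3
  pos=9 end -> active=2
  pos=9 end -> active=1
  pos=9 end -> active=0
Maximum simultaneous active: 3
Minimum registers needed: 3

3


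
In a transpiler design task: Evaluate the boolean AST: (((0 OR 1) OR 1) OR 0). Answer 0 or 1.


Step 1: Evaluate inner node
  0 OR 1 = 1
Step 2: Evaluate next node
  1 OR 1 = 1
Step 3: Evaluate root node
  1 OR 0 = 1

1


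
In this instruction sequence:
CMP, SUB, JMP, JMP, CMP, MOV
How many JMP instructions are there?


Scanning instruction sequence for JMP:
  Position 1: CMP
  Position 2: SUB
  Position 3: JMP <- MATCH
  Position 4: JMP <- MATCH
  Position 5: CMP
  Position 6: MOV
Matches at positions: [3, 4]
Total JMP count: 2

2


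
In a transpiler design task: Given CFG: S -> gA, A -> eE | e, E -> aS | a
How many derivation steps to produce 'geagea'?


Grammar: S -> gA, A -> eE | e, E -> aS | a
Deriving 'geagea':
Step 1: S -> gA => gA
Step 2: A -> eE => geE
Step 3: E -> aS => geaS
Step 4: S -> gA => geagA
Step 5: A -> eE => geageE
Step 6: E -> a => geagea
Total derivation steps: 6

6


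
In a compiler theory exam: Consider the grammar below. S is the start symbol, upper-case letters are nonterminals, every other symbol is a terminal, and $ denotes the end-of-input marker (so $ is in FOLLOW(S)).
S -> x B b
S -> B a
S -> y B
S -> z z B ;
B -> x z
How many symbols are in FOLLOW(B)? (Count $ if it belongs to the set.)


S is the start symbol and does not occur in any rule body, so FOLLOW(S) = {$}.
Examining every occurrence of B in a rule body:
  S -> x B b : B is followed by terminal 'b' -> add 'b'
  S -> B a : B is followed by terminal 'a' -> add 'a'
  S -> y B : B is at the right end -> add FOLLOW(S) = {$}
  S -> z z B ; : B is followed by terminal ';' -> add ';'
  B -> x z : B does not occur in the body -> contributes nothing
FOLLOW(B) = {;, a, b, $}
Count: 4

4


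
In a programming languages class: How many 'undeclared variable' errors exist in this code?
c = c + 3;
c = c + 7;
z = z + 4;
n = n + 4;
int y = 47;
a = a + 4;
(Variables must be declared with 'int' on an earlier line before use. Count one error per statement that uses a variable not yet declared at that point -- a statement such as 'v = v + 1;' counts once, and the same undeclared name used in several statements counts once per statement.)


Scanning code line by line:
  Line 1: use 'c' -> ERROR (undeclared)
  Line 2: use 'c' -> ERROR (undeclared)
  Line 3: use 'z' -> ERROR (undeclared)
  Line 4: use 'n' -> ERROR (undeclared)
  Line 5: declare 'y' -> declared = ['y']
  Line 6: use 'a' -> ERROR (undeclared)
Total undeclared variable errors: 5

5


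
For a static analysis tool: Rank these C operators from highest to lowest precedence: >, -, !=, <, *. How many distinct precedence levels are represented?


Looking up precedence for each operator:
  > -> precedence 4
  - -> precedence 5
  != -> precedence 3
  < -> precedence 4
  * -> precedence 6
Sorted highest to lowest: *, -, >, <, !=
Distinct precedence values: [6, 5, 4, 3]
Number of distinct levels: 4

4


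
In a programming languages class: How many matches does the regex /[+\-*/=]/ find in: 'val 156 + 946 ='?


Pattern: /[+\-*/=]/ (operators)
Input: 'val 156 + 946 ='
Scanning for matches:
  Match 1: '+'
  Match 2: '='
Total matches: 2

2


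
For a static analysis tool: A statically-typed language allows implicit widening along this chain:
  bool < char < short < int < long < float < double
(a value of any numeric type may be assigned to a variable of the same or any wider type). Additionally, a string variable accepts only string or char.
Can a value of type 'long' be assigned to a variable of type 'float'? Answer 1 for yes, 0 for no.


Target variable type: float
Source value type: long
Numeric ranks: long=4, float=5
Widening allowed iff rank(source) <= rank(target): 4 <= 5? Yes
Result: 1

1


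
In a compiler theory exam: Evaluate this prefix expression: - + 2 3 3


Parsing prefix expression: - + 2 3 3
Step 1: Innermost operation '+ 2 3'
  2 + 3 = 5
Step 2: Outer operation '- [5] 3'
  5 - 3 = 2

2


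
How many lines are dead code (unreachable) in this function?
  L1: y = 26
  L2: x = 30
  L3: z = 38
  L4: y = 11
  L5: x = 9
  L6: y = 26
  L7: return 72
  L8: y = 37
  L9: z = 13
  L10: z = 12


Analyzing control flow:
  L1: reachable (before return)
  L2: reachable (before return)
  L3: reachable (before return)
  L4: reachable (before return)
  L5: reachable (before return)
  L6: reachable (before return)
  L7: reachable (return statement)
  L8: DEAD (after return at L7)
  L9: DEAD (after return at L7)
  L10: DEAD (after return at L7)
Return at L7, total lines = 10
Dead lines: L8 through L10
Count: 3

3


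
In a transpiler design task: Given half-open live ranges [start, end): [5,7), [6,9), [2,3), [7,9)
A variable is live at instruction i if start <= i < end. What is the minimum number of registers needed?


Live ranges:
  Var0: [5, 7)
  Var1: [6, 9)
  Var2: [2, 3)
  Var3: [7, 9)
Sweep-line events (position, delta, active):
  pos=2 start -> active=1
  pos=3 end -> active=0
  pos=5 start -> active=1
  pos=6 start -> active=2
  pos=7 end -> active=1
  pos=7 start -> active=2
  pos=9 end -> active=1
  pos=9 end -> active=0
Maximum simultaneous active: 2
Minimum registers needed: 2

2


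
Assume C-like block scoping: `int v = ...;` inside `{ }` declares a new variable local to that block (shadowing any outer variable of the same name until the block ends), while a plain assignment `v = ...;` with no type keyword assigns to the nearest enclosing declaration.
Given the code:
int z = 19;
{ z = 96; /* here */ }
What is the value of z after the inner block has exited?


Analyzing scoping rules:
Outer scope: declares z = 19
Inner block: 'z = 96;' has no type keyword, so it is an assignment to the outer z (no shadowing)
The assignment changed the outer variable itself, so the new value persists after the block -> 96
Result: 96

96


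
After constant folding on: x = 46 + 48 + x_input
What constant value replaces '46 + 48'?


Identifying constant sub-expression:
  Original: x = 46 + 48 + x_input
  46 and 48 are both compile-time constants
  Evaluating: 46 + 48 = 94
  After folding: x = 94 + x_input

94


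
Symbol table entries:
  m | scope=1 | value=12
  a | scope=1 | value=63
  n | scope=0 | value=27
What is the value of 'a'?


Searching symbol table for 'a':
  m | scope=1 | value=12
  a | scope=1 | value=63 <- MATCH
  n | scope=0 | value=27
Found 'a' at scope 1 with value 63

63


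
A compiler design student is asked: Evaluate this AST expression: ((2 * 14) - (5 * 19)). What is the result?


Expression: ((2 * 14) - (5 * 19))
Evaluating step by step:
  2 * 14 = 28
  5 * 19 = 95
  28 - 95 = -67
Result: -67

-67


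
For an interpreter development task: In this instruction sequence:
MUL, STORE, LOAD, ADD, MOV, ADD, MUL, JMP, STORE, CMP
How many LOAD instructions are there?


Scanning instruction sequence for LOAD:
  Position 1: MUL
  Position 2: STORE
  Position 3: LOAD <- MATCH
  Position 4: ADD
  Position 5: MOV
  Position 6: ADD
  Position 7: MUL
  Position 8: JMP
  Position 9: STORE
  Position 10: CMP
Matches at positions: [3]
Total LOAD count: 1

1


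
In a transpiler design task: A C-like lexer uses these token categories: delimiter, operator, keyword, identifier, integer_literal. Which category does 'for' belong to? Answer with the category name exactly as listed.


Token: 'for'
Checking categories:
  identifier: no
  integer_literal: no
  operator: no
  keyword: YES
  delimiter: no
Category: keyword

keyword


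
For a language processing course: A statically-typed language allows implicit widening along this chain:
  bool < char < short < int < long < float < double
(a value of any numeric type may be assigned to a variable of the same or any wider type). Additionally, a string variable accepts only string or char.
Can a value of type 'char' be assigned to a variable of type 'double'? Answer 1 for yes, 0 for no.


Target variable type: double
Source value type: char
Numeric ranks: char=1, double=6
Widening allowed iff rank(source) <= rank(target): 1 <= 6? Yes
Result: 1

1


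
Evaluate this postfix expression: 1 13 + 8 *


Processing tokens left to right:
Push 1, Push 13
Pop 1 and 13, compute 1 + 13 = 14, push 14
Push 8
Pop 14 and 8, compute 14 * 8 = 112, push 112
Stack result: 112

112


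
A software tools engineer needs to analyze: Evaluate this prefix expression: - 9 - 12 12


Parsing prefix expression: - 9 - 12 12
Step 1: Innermost operation '- 12 12'
  12 - 12 = 0
Step 2: Outer operation '- 9 [0]'
  9 - 0 = 9

9


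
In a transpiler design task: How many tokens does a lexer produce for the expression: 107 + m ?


Scanning '107 + m'
Token 1: '107' -> integer_literal
Token 2: '+' -> operator
Token 3: 'm' -> identifier
Total tokens: 3

3


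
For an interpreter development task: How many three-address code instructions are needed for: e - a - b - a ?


Expression: e - a - b - a
Generating three-address code (respecting * over +/- precedence):
  Instruction 1: t1 = e - a
  Instruction 2: t2 = t1 - b
  Instruction 3: t3 = t2 - a
Total instructions: 3

3


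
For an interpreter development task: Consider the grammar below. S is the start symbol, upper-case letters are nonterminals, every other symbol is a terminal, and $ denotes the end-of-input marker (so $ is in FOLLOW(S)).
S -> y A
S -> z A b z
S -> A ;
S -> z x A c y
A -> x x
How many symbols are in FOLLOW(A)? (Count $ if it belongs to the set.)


S is the start symbol and does not occur in any rule body, so FOLLOW(S) = {$}.
Examining every occurrence of A in a rule body:
  S -> y A : A is at the right end -> add FOLLOW(S) = {$}
  S -> z A b z : A is followed by terminal 'b' -> add 'b'
  S -> A ; : A is followed by terminal ';' -> add ';'
  S -> z x A c y : A is followed by terminal 'c' -> add 'c'
  A -> x x : A does not occur in the body -> contributes nothing
FOLLOW(A) = {;, b, c, $}
Count: 4

4


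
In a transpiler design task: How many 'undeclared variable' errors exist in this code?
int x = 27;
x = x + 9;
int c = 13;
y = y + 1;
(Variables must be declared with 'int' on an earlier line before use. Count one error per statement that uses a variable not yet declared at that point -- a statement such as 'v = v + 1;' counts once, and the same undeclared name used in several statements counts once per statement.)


Scanning code line by line:
  Line 1: declare 'x' -> declared = ['x']
  Line 2: use 'x' -> OK (declared)
  Line 3: declare 'c' -> declared = ['c', 'x']
  Line 4: use 'y' -> ERROR (undeclared)
Total undeclared variable errors: 1

1


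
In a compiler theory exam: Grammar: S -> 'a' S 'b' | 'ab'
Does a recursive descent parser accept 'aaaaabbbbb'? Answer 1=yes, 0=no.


Grammar accepts strings of the form a^n b^n (n >= 1)
Word: 'aaaaabbbbb'
Counting: 5 a's and 5 b's
Check: 5 == 5? Yes
Derivation (S -> aSb applied 4 time(s), then S -> ab): S => aSb => aaSbb => aaaSbbb => aaaaSbbbb => aaaaabbbbb
Accepted

1


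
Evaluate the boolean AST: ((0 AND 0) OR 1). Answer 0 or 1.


Step 1: Evaluate inner node
  0 AND 0 = 0
Step 2: Evaluate root node
  0 OR 1 = 1

1


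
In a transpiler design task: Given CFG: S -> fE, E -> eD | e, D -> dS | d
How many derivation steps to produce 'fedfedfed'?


Grammar: S -> fE, E -> eD | e, D -> dS | d
Deriving 'fedfedfed':
Step 1: S -> fE => fE
Step 2: E -> eD => feD
Step 3: D -> dS => fedS
Step 4: S -> fE => fedfE
Step 5: E -> eD => fedfeD
Step 6: D -> dS => fedfedS
Step 7: S -> fE => fedfedfE
Step 8: E -> eD => fedfedfeD
Step 9: D -> d => fedfedfed
Total derivation steps: 9

9


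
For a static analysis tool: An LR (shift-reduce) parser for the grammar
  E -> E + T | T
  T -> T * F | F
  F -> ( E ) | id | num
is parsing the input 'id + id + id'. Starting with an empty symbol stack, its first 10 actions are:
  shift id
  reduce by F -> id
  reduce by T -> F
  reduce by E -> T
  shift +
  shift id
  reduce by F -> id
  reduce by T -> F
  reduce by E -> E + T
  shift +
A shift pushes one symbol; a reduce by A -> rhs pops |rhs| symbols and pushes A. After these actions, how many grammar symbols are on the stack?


Tracking the symbol stack through each action:
  Action 1: shift 'id' : push -> stack = [id] (size 1)
  Action 2: reduce by F -> id : pop 1, push F -> stack = [F] (size 1)
  Action 3: reduce by T -> F : pop 1, push T -> stack = [T] (size 1)
  Action 4: reduce by E -> T : pop 1, push E -> stack = [E] (size 1)
  Action 5: shift '+' : push -> stack = [E, +] (size 2)
  Action 6: shift 'id' : push -> stack = [E, +, id] (size 3)
  Action 7: reduce by F -> id : pop 1, push F -> stack = [E, +, F] (size 3)
  Action 8: reduce by T -> F : pop 1, push T -> stack = [E, +, T] (size 3)
  Action 9: reduce by E -> E + T : pop 3, push E -> stack = [E] (size 1)
  Action 10: shift '+' : push -> stack = [E, +] (size 2)
Final stack size: 2

2


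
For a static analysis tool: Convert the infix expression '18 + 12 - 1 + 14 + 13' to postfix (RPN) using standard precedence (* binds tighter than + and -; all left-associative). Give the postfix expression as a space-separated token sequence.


Applying the shunting-yard algorithm:
  Operand 18 -> output
  Push '+' onto operator stack -> op-stack: [+]
  Operand 12 -> output
  See '-' (prec 1); top '+' (prec 1) >= it -> pop '+' to output
  Push '-' onto operator stack -> op-stack: [-]
  Operand 1 -> output
  See '+' (prec 1); top '-' (prec 1) >= it -> pop '-' to output
  Push '+' onto operator stack -> op-stack: [+]
  Operand 14 -> output
  See '+' (prec 1); top '+' (prec 1) >= it -> pop '+' to output
  Push '+' onto operator stack -> op-stack: [+]
  Operand 13 -> output
  End of input: pop '+' to output
Postfix result: 18 12 + 1 - 14 + 13 +

18 12 + 1 - 14 + 13 +


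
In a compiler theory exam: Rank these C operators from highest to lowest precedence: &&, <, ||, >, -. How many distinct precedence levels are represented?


Looking up precedence for each operator:
  && -> precedence 2
  < -> precedence 4
  || -> precedence 1
  > -> precedence 4
  - -> precedence 5
Sorted highest to lowest: -, <, >, &&, ||
Distinct precedence values: [5, 4, 2, 1]
Number of distinct levels: 4

4


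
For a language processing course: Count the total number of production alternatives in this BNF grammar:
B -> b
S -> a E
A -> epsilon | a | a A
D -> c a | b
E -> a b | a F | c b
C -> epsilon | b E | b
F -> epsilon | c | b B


Counting alternatives per rule:
  B: 1 alternative(s)
  S: 1 alternative(s)
  A: 3 alternative(s)
  D: 2 alternative(s)
  E: 3 alternative(s)
  C: 3 alternative(s)
  F: 3 alternative(s)
Sum: 1 + 1 + 3 + 2 + 3 + 3 + 3 = 16

16


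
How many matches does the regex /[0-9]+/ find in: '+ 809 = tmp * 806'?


Pattern: /[0-9]+/ (int literals)
Input: '+ 809 = tmp * 806'
Scanning for matches:
  Match 1: '809'
  Match 2: '806'
Total matches: 2

2


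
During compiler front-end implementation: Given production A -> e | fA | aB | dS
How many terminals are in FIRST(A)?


Production: A -> e | fA | aB | dS
Examining each alternative for leading terminals:
  A -> e : first terminal = 'e'
  A -> fA : first terminal = 'f'
  A -> aB : first terminal = 'a'
  A -> dS : first terminal = 'd'
FIRST(A) = {a, d, e, f}
Count: 4

4


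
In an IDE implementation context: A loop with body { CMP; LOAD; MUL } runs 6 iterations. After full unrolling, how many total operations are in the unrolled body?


Loop body operations: CMP, LOAD, MUL (3 ops per iteration)
Unrolling 6 iterations:
  Iteration 1: CMP, LOAD, MUL (3 ops)
  Iteration 2: CMP, LOAD, MUL (3 ops)
  Iteration 3: CMP, LOAD, MUL (3 ops)
  Iteration 4: CMP, LOAD, MUL (3 ops)
  Iteration 5: CMP, LOAD, MUL (3 ops)
  Iteration 6: CMP, LOAD, MUL (3 ops)
Total: 6 iterations * 3 ops/iter = 18 operations

18


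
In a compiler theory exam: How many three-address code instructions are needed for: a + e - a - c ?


Expression: a + e - a - c
Generating three-address code (respecting * over +/- precedence):
  Instruction 1: t1 = a + e
  Instruction 2: t2 = t1 - a
  Instruction 3: t3 = t2 - c
Total instructions: 3

3


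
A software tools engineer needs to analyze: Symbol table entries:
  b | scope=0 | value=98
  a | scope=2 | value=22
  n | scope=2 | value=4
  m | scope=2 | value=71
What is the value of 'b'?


Searching symbol table for 'b':
  b | scope=0 | value=98 <- MATCH
  a | scope=2 | value=22
  n | scope=2 | value=4
  m | scope=2 | value=71
Found 'b' at scope 0 with value 98

98


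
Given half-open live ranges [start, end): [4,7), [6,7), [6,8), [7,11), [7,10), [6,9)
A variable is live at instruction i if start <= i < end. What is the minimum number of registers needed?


Live ranges:
  Var0: [4, 7)
  Var1: [6, 7)
  Var2: [6, 8)
  Var3: [7, 11)
  Var4: [7, 10)
  Var5: [6, 9)
Sweep-line events (position, delta, active):
  pos=4 start -> active=1
  pos=6 start -> active=2
  pos=6 start -> active=3
  pos=6 start -> active=4
  pos=7 end -> active=3
  pos=7 end -> active=2
  pos=7 start -> active=3
  pos=7 start -> active=4
  pos=8 end -> active=3
  pos=9 end -> active=2
  pos=10 end -> active=1
  pos=11 end -> active=0
Maximum simultaneous active: 4
Minimum registers needed: 4

4


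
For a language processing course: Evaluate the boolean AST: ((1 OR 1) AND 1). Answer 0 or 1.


Step 1: Evaluate inner node
  1 OR 1 = 1
Step 2: Evaluate root node
  1 AND 1 = 1

1


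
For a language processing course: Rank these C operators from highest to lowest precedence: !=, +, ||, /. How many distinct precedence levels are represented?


Looking up precedence for each operator:
  != -> precedence 3
  + -> precedence 5
  || -> precedence 1
  / -> precedence 6
Sorted highest to lowest: /, +, !=, ||
Distinct precedence values: [6, 5, 3, 1]
Number of distinct levels: 4

4


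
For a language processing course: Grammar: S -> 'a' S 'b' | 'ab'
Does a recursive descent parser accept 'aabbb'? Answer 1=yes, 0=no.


Grammar accepts strings of the form a^n b^n (n >= 1)
Word: 'aabbb'
Counting: 2 a's and 3 b's
Check: 2 == 3? No
Mismatch: a-count != b-count
Rejected

0


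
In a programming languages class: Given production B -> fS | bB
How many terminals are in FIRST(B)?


Production: B -> fS | bB
Examining each alternative for leading terminals:
  B -> fS : first terminal = 'f'
  B -> bB : first terminal = 'b'
FIRST(B) = {b, f}
Count: 2

2


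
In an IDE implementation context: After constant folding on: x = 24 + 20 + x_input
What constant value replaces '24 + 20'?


Identifying constant sub-expression:
  Original: x = 24 + 20 + x_input
  24 and 20 are both compile-time constants
  Evaluating: 24 + 20 = 44
  After folding: x = 44 + x_input

44


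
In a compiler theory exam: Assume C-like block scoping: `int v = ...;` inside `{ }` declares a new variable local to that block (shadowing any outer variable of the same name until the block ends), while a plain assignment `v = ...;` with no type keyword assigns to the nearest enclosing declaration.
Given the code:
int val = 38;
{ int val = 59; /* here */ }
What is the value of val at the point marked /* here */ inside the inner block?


Analyzing scoping rules:
Outer scope: declares val = 38
Inner block: 'int val = 59;' declares a NEW val that shadows the outer one
Inside the block the inner declaration is in scope -> 59
Result: 59

59


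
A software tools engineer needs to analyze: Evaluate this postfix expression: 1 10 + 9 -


Processing tokens left to right:
Push 1, Push 10
Pop 1 and 10, compute 1 + 10 = 11, push 11
Push 9
Pop 11 and 9, compute 11 - 9 = 2, push 2
Stack result: 2

2


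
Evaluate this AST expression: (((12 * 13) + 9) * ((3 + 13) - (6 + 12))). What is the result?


Expression: (((12 * 13) + 9) * ((3 + 13) - (6 + 12)))
Evaluating step by step:
  12 * 13 = 156
  156 + 9 = 165
  3 + 13 = 16
  6 + 12 = 18
  16 - 18 = -2
  165 * -2 = -330
Result: -330

-330


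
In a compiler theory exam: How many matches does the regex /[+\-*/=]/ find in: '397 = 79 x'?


Pattern: /[+\-*/=]/ (operators)
Input: '397 = 79 x'
Scanning for matches:
  Match 1: '='
Total matches: 1

1


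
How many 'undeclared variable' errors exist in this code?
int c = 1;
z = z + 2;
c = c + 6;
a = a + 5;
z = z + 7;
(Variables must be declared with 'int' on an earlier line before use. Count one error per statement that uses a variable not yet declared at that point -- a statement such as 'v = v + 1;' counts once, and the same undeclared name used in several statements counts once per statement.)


Scanning code line by line:
  Line 1: declare 'c' -> declared = ['c']
  Line 2: use 'z' -> ERROR (undeclared)
  Line 3: use 'c' -> OK (declared)
  Line 4: use 'a' -> ERROR (undeclared)
  Line 5: use 'z' -> ERROR (undeclared)
Total undeclared variable errors: 3

3


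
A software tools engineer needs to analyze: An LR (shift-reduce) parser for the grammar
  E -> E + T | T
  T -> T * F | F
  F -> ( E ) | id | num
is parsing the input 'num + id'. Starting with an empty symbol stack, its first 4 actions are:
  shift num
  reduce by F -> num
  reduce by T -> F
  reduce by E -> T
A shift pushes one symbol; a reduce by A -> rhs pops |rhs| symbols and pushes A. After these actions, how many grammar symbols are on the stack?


Tracking the symbol stack through each action:
  Action 1: shift 'num' : push -> stack = [num] (size 1)
  Action 2: reduce by F -> num : pop 1, push F -> stack = [F] (size 1)
  Action 3: reduce by T -> F : pop 1, push T -> stack = [T] (size 1)
  Action 4: reduce by E -> T : pop 1, push E -> stack = [E] (size 1)
Final stack size: 1

1


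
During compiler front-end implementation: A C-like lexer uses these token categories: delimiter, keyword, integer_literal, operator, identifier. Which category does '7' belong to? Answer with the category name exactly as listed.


Token: '7'
Checking categories:
  identifier: no
  integer_literal: YES
  operator: no
  keyword: no
  delimiter: no
Category: integer_literal

integer_literal


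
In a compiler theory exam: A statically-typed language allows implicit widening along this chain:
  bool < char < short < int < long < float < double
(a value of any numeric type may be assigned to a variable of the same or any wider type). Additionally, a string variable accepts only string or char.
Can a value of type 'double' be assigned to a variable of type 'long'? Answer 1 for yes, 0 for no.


Target variable type: long
Source value type: double
Numeric ranks: double=6, long=4
Widening allowed iff rank(source) <= rank(target): 6 <= 4? No
Result: 0

0


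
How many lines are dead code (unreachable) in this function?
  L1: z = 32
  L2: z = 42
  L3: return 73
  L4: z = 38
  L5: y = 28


Analyzing control flow:
  L1: reachable (before return)
  L2: reachable (before return)
  L3: reachable (return statement)
  L4: DEAD (after return at L3)
  L5: DEAD (after return at L3)
Return at L3, total lines = 5
Dead lines: L4 through L5
Count: 2

2


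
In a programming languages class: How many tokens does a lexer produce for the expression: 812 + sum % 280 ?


Scanning '812 + sum % 280'
Token 1: '812' -> integer_literal
Token 2: '+' -> operator
Token 3: 'sum' -> identifier
Token 4: '%' -> operator
Token 5: '280' -> integer_literal
Total tokens: 5

5


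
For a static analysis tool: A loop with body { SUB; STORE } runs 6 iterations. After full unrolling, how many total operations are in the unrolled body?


Loop body operations: SUB, STORE (2 ops per iteration)
Unrolling 6 iterations:
  Iteration 1: SUB, STORE (2 ops)
  Iteration 2: SUB, STORE (2 ops)
  Iteration 3: SUB, STORE (2 ops)
  Iteration 4: SUB, STORE (2 ops)
  Iteration 5: SUB, STORE (2 ops)
  Iteration 6: SUB, STORE (2 ops)
Total: 6 iterations * 2 ops/iter = 12 operations

12


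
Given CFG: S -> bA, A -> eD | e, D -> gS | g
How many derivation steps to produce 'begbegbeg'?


Grammar: S -> bA, A -> eD | e, D -> gS | g
Deriving 'begbegbeg':
Step 1: S -> bA => bA
Step 2: A -> eD => beD
Step 3: D -> gS => begS
Step 4: S -> bA => begbA
Step 5: A -> eD => begbeD
Step 6: D -> gS => begbegS
Step 7: S -> bA => begbegbA
Step 8: A -> eD => begbegbeD
Step 9: D -> g => begbegbeg
Total derivation steps: 9

9


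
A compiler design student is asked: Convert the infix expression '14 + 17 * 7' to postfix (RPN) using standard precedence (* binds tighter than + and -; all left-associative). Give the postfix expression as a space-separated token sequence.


Applying the shunting-yard algorithm:
  Operand 14 -> output
  Push '+' onto operator stack -> op-stack: [+]
  Operand 17 -> output
  Push '*' onto operator stack -> op-stack: [+, *]
  Operand 7 -> output
  End of input: pop '*' to output
  End of input: pop '+' to output
Postfix result: 14 17 7 * +

14 17 7 * +


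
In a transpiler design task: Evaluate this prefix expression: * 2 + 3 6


Parsing prefix expression: * 2 + 3 6
Step 1: Innermost operation '+ 3 6'
  3 + 6 = 9
Step 2: Outer operation '* 2 [9]'
  2 * 9 = 18

18


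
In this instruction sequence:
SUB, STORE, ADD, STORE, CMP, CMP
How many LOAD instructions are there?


Scanning instruction sequence for LOAD:
  Position 1: SUB
  Position 2: STORE
  Position 3: ADD
  Position 4: STORE
  Position 5: CMP
  Position 6: CMP
Matches at positions: []
Total LOAD count: 0

0


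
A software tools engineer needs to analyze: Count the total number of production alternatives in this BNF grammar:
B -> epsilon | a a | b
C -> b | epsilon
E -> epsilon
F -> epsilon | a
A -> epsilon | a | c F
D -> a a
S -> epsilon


Counting alternatives per rule:
  B: 3 alternative(s)
  C: 2 alternative(s)
  E: 1 alternative(s)
  F: 2 alternative(s)
  A: 3 alternative(s)
  D: 1 alternative(s)
  S: 1 alternative(s)
Sum: 3 + 2 + 1 + 2 + 3 + 1 + 1 = 13

13


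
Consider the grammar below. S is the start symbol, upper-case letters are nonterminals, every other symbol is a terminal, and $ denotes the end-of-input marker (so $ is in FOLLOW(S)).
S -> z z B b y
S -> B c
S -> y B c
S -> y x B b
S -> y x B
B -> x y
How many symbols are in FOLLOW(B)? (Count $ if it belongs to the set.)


S is the start symbol and does not occur in any rule body, so FOLLOW(S) = {$}.
Examining every occurrence of B in a rule body:
  S -> z z B b y : B is followed by terminal 'b' -> add 'b'
  S -> B c : B is followed by terminal 'c' -> add 'c'
  S -> y B c : B is followed by terminal 'c' -> add 'c' (already in the set)
  S -> y x B b : B is followed by terminal 'b' -> add 'b' (already in the set)
  S -> y x B : B is at the right end -> add FOLLOW(S) = {$}
  B -> x y : B does not occur in the body -> contributes nothing
FOLLOW(B) = {b, c, $}
Count: 3

3


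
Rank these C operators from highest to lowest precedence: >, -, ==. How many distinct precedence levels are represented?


Looking up precedence for each operator:
  > -> precedence 4
  - -> precedence 5
  == -> precedence 3
Sorted highest to lowest: -, >, ==
Distinct precedence values: [5, 4, 3]
Number of distinct levels: 3

3


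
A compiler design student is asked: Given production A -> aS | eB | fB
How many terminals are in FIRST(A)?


Production: A -> aS | eB | fB
Examining each alternative for leading terminals:
  A -> aS : first terminal = 'a'
  A -> eB : first terminal = 'e'
  A -> fB : first terminal = 'f'
FIRST(A) = {a, e, f}
Count: 3

3


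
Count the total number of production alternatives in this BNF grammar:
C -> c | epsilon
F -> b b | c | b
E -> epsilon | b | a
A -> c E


Counting alternatives per rule:
  C: 2 alternative(s)
  F: 3 alternative(s)
  E: 3 alternative(s)
  A: 1 alternative(s)
Sum: 2 + 3 + 3 + 1 = 9

9


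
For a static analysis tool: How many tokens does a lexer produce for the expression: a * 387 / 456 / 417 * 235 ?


Scanning 'a * 387 / 456 / 417 * 235'
Token 1: 'a' -> identifier
Token 2: '*' -> operator
Token 3: '387' -> integer_literal
Token 4: '/' -> operator
Token 5: '456' -> integer_literal
Token 6: '/' -> operator
Token 7: '417' -> integer_literal
Token 8: '*' -> operator
Token 9: '235' -> integer_literal
Total tokens: 9

9


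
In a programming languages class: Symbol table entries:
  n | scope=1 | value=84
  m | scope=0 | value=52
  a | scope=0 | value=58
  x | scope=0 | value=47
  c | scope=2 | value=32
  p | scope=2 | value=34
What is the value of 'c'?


Searching symbol table for 'c':
  n | scope=1 | value=84
  m | scope=0 | value=52
  a | scope=0 | value=58
  x | scope=0 | value=47
  c | scope=2 | value=32 <- MATCH
  p | scope=2 | value=34
Found 'c' at scope 2 with value 32

32


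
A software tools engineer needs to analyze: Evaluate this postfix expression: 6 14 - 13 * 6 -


Processing tokens left to right:
Push 6, Push 14
Pop 6 and 14, compute 6 - 14 = -8, push -8
Push 13
Pop -8 and 13, compute -8 * 13 = -104, push -104
Push 6
Pop -104 and 6, compute -104 - 6 = -110, push -110
Stack result: -110

-110


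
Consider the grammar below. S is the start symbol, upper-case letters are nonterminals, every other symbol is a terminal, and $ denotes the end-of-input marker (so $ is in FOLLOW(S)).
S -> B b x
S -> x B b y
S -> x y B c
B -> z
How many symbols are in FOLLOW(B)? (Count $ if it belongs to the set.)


S is the start symbol and does not occur in any rule body, so FOLLOW(S) = {$}.
Examining every occurrence of B in a rule body:
  S -> B b x : B is followed by terminal 'b' -> add 'b'
  S -> x B b y : B is followed by terminal 'b' -> add 'b' (already in the set)
  S -> x y B c : B is followed by terminal 'c' -> add 'c'
  B -> z : B does not occur in the body -> contributes nothing
FOLLOW(B) = {b, c}
Count: 2

2


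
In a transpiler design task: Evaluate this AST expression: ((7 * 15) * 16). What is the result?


Expression: ((7 * 15) * 16)
Evaluating step by step:
  7 * 15 = 105
  105 * 16 = 1680
Result: 1680

1680


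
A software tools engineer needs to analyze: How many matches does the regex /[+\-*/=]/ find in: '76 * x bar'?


Pattern: /[+\-*/=]/ (operators)
Input: '76 * x bar'
Scanning for matches:
  Match 1: '*'
Total matches: 1

1


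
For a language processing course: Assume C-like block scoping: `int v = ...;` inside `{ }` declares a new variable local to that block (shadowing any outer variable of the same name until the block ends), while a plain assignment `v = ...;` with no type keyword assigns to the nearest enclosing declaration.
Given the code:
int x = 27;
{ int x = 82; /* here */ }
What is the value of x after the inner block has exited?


Analyzing scoping rules:
Outer scope: declares x = 27
Inner block: 'int x = 82;' declares a NEW x that shadows the outer one
When the block exits the inner x goes out of scope; the outer x was never modified -> 27
Result: 27

27


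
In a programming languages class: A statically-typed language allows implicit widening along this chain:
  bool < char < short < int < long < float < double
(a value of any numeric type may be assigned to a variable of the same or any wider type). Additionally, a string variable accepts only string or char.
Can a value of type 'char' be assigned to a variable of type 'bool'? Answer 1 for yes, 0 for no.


Target variable type: bool
Source value type: char
Numeric ranks: char=1, bool=0
Widening allowed iff rank(source) <= rank(target): 1 <= 0? No
Result: 0

0


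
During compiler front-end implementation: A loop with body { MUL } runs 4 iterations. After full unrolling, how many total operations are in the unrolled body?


Loop body operations: MUL (1 op per iteration)
Unrolling 4 iterations:
  Iteration 1: MUL (1 ops)
  Iteration 2: MUL (1 ops)
  Iteration 3: MUL (1 ops)
  Iteration 4: MUL (1 ops)
Total: 4 iterations * 1 ops/iter = 4 operations

4


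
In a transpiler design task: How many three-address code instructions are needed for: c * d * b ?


Expression: c * d * b
Generating three-address code (respecting * over +/- precedence):
  Instruction 1: t1 = c * d
  Instruction 2: t2 = t1 * b
Total instructions: 2

2


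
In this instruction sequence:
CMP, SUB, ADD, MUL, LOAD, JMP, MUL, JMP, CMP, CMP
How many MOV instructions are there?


Scanning instruction sequence for MOV:
  Position 1: CMP
  Position 2: SUB
  Position 3: ADD
  Position 4: MUL
  Position 5: LOAD
  Position 6: JMP
  Position 7: MUL
  Position 8: JMP
  Position 9: CMP
  Position 10: CMP
Matches at positions: []
Total MOV count: 0

0


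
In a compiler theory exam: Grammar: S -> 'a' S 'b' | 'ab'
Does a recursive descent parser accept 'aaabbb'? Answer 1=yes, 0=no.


Grammar accepts strings of the form a^n b^n (n >= 1)
Word: 'aaabbb'
Counting: 3 a's and 3 b's
Check: 3 == 3? Yes
Derivation (S -> aSb applied 2 time(s), then S -> ab): S => aSb => aaSbb => aaabbb
Accepted

1


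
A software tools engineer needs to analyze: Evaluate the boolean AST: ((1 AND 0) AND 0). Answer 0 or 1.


Step 1: Evaluate inner node
  1 AND 0 = 0
Step 2: Evaluate root node
  0 AND 0 = 0

0


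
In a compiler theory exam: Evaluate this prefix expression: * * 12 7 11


Parsing prefix expression: * * 12 7 11
Step 1: Innermost operation '* 12 7'
  12 * 7 = 84
Step 2: Outer operation '* [84] 11'
  84 * 11 = 924

924


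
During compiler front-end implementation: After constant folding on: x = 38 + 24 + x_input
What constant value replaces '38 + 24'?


Identifying constant sub-expression:
  Original: x = 38 + 24 + x_input
  38 and 24 are both compile-time constants
  Evaluating: 38 + 24 = 62
  After folding: x = 62 + x_input

62


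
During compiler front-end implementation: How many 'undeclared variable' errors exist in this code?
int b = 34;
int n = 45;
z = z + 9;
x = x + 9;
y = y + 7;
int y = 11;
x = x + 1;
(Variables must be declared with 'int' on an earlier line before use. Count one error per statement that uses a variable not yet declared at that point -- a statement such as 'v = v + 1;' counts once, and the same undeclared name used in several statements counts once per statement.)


Scanning code line by line:
  Line 1: declare 'b' -> declared = ['b']
  Line 2: declare 'n' -> declared = ['b', 'n']
  Line 3: use 'z' -> ERROR (undeclared)
  Line 4: use 'x' -> ERROR (undeclared)
  Line 5: use 'y' -> ERROR (undeclared)
  Line 6: declare 'y' -> declared = ['b', 'n', 'y']
  Line 7: use 'x' -> ERROR (undeclared)
Total undeclared variable errors: 4

4


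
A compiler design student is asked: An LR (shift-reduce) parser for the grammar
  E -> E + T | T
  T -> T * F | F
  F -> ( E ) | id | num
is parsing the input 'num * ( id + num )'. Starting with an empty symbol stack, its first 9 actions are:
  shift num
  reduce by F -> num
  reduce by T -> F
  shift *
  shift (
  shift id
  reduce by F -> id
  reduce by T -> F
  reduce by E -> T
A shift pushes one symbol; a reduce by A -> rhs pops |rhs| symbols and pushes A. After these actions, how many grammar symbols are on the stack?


Tracking the symbol stack through each action:
  Action 1: shift 'num' : push -> stack = [num] (size 1)
  Action 2: reduce by F -> num : pop 1, push F -> stack = [F] (size 1)
  Action 3: reduce by T -> F : pop 1, push T -> stack = [T] (size 1)
  Action 4: shift '*' : push -> stack = [T, *] (size 2)
  Action 5: shift '(' : push -> stack = [T, *, (] (size 3)
  Action 6: shift 'id' : push -> stack = [T, *, (, id] (size 4)
  Action 7: reduce by F -> id : pop 1, push F -> stack = [T, *, (, F] (size 4)
  Action 8: reduce by T -> F : pop 1, push T -> stack = [T, *, (, T] (size 4)
  Action 9: reduce by E -> T : pop 1, push E -> stack = [T, *, (, E] (size 4)
Final stack size: 4

4


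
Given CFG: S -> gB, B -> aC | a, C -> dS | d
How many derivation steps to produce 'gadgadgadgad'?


Grammar: S -> gB, B -> aC | a, C -> dS | d
Deriving 'gadgadgadgad':
Step 1: S -> gB => gB
Step 2: B -> aC => gaC
Step 3: C -> dS => gadS
Step 4: S -> gB => gadgB
Step 5: B -> aC => gadgaC
Step 6: C -> dS => gadgadS
Step 7: S -> gB => gadgadgB
Step 8: B -> aC => gadgadgaC
Step 9: C -> dS => gadgadgadS
Step 10: S -> gB => gadgadgadgB
Step 11: B -> aC => gadgadgadgaC
Step 12: C -> d => gadgadgadgad
Total derivation steps: 12

12


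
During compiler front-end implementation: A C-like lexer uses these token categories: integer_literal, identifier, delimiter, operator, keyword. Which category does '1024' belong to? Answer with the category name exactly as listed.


Token: '1024'
Checking categories:
  identifier: no
  integer_literal: YES
  operator: no
  keyword: no
  delimiter: no
Category: integer_literal

integer_literal


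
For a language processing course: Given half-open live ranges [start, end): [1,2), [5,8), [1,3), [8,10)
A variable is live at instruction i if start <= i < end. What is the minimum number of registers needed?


Live ranges:
  Var0: [1, 2)
  Var1: [5, 8)
  Var2: [1, 3)
  Var3: [8, 10)
Sweep-line events (position, delta, active):
  pos=1 start -> active=1
  pos=1 start -> active=2
  pos=2 end -> active=1
  pos=3 end -> active=0
  pos=5 start -> active=1
  pos=8 end -> active=0
  pos=8 start -> active=1
  pos=10 end -> active=0
Maximum simultaneous active: 2
Minimum registers needed: 2

2


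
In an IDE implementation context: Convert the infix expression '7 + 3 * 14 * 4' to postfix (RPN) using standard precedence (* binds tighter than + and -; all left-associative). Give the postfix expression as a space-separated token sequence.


Applying the shunting-yard algorithm:
  Operand 7 -> output
  Push '+' onto operator stack -> op-stack: [+]
  Operand 3 -> output
  Push '*' onto operator stack -> op-stack: [+, *]
  Operand 14 -> output
  See '*' (prec 2); top '*' (prec 2) >= it -> pop '*' to output
  Push '*' onto operator stack -> op-stack: [+, *]
  Operand 4 -> output
  End of input: pop '*' to output
  End of input: pop '+' to output
Postfix result: 7 3 14 * 4 * +

7 3 14 * 4 * +


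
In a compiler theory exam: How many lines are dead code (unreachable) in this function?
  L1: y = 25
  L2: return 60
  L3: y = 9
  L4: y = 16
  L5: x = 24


Analyzing control flow:
  L1: reachable (before return)
  L2: reachable (return statement)
  L3: DEAD (after return at L2)
  L4: DEAD (after return at L2)
  L5: DEAD (after return at L2)
Return at L2, total lines = 5
Dead lines: L3 through L5
Count: 3

3


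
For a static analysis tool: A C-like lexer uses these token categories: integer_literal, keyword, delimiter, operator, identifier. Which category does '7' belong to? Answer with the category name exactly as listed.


Token: '7'
Checking categories:
  identifier: no
  integer_literal: YES
  operator: no
  keyword: no
  delimiter: no
Category: integer_literal

integer_literal


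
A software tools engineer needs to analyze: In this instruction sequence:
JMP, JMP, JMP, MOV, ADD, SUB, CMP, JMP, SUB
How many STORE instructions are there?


Scanning instruction sequence for STORE:
  Position 1: JMP
  Position 2: JMP
  Position 3: JMP
  Position 4: MOV
  Position 5: ADD
  Position 6: SUB
  Position 7: CMP
  Position 8: JMP
  Position 9: SUB
Matches at positions: []
Total STORE count: 0

0


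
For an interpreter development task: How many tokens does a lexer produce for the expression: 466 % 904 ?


Scanning '466 % 904'
Token 1: '466' -> integer_literal
Token 2: '%' -> operator
Token 3: '904' -> integer_literal
Total tokens: 3

3


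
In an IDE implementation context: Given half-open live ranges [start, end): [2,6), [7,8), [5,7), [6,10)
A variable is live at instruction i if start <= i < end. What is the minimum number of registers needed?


Live ranges:
  Var0: [2, 6)
  Var1: [7, 8)
  Var2: [5, 7)
  Var3: [6, 10)
Sweep-line events (position, delta, active):
  pos=2 start -> active=1
  pos=5 start -> active=2
  pos=6 end -> active=1
  pos=6 start -> active=2
  pos=7 end -> active=1
  pos=7 start -> active=2
  pos=8 end -> active=1
  pos=10 end -> active=0
Maximum simultaneous active: 2
Minimum registers needed: 2

2
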